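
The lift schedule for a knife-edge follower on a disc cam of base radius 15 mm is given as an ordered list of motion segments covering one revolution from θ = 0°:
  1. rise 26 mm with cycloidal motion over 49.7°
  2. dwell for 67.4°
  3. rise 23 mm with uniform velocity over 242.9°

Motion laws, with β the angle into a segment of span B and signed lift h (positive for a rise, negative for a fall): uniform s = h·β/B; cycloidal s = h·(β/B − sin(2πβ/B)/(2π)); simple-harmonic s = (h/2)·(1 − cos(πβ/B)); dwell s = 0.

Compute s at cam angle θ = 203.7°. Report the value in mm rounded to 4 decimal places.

seg 1 [0°–49.7°] cycloidal, h=26: full span → s += 26 → s = 26.0000
seg 2 [49.7°–117.1°] dwell: s stays 26.0000
seg 3 [117.1°–360°] uniform, h=23: θ=203.7° here. β=86.6, B=242.9. 23·86.6/242.9 = 8.2001 → s = 34.2001

34.2001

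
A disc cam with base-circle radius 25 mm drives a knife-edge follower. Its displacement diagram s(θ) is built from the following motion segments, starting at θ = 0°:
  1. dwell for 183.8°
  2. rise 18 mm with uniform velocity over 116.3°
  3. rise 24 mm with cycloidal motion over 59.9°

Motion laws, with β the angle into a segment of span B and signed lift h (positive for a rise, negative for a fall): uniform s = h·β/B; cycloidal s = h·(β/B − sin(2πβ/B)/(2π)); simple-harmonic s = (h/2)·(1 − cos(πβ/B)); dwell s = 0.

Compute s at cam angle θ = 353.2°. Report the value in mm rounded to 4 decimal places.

seg 1 [0°–183.8°] dwell: s stays 0.0000
seg 2 [183.8°–300.1°] uniform, h=18: full span → s += 18 → s = 18.0000
seg 3 [300.1°–360°] cycloidal, h=24: θ=353.2° here. β=53.1, B=59.9. 24·(0.8865 − sin(2π·0.8865)/(2π)) = 23.7748 → s = 41.7748

41.7748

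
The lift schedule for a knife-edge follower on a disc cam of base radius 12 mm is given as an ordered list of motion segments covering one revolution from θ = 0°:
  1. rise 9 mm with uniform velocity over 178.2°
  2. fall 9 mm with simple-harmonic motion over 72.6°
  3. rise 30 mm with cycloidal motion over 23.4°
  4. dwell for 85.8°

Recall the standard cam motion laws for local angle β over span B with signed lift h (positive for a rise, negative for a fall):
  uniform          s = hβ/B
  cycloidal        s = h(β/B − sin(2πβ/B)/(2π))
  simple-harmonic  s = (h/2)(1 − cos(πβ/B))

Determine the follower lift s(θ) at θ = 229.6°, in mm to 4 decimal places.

seg 1 [0°–178.2°] uniform, h=9: full span → s += 9 → s = 9.0000
seg 2 [178.2°–250.8°] simple-harmonic, h=-9: θ=229.6° here. β=51.4, B=72.6. -9/2·(1 − cos(π·0.7080)) = -7.2356 → s = 1.7644

1.7644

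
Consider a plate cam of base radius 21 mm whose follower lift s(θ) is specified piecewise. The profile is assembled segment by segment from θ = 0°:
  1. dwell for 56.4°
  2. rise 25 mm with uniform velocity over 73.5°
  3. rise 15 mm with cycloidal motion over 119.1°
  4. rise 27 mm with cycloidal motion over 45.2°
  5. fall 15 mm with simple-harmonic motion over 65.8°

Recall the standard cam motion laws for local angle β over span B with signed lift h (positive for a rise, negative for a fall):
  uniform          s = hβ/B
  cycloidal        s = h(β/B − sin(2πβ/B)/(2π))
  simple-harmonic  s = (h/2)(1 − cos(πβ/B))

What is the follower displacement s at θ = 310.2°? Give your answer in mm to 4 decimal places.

seg 1 [0°–56.4°] dwell: s stays 0.0000
seg 2 [56.4°–129.9°] uniform, h=25: full span → s += 25 → s = 25.0000
seg 3 [129.9°–249°] cycloidal, h=15: full span → s += 15 → s = 40.0000
seg 4 [249°–294.2°] cycloidal, h=27: full span → s += 27 → s = 67.0000
seg 5 [294.2°–360°] simple-harmonic, h=-15: θ=310.2° here. β=16, B=65.8. -15/2·(1 − cos(π·0.2432)) = -2.0840 → s = 64.9160

64.9160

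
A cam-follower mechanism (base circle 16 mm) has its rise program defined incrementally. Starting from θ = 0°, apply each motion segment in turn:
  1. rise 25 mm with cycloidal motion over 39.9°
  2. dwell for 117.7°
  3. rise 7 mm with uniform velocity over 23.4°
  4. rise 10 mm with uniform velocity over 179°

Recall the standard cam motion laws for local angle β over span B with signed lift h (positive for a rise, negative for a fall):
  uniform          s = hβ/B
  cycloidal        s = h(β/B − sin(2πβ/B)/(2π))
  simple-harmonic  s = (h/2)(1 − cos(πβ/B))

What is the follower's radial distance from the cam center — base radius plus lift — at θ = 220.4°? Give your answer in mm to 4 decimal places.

seg 1 [0°–39.9°] cycloidal, h=25: full span → s += 25 → s = 25.0000
seg 2 [39.9°–157.6°] dwell: s stays 25.0000
seg 3 [157.6°–181°] uniform, h=7: full span → s += 7 → s = 32.0000
seg 4 [181°–360°] uniform, h=10: θ=220.4° here. β=39.4, B=179. 10·39.4/179 = 2.2011 → s = 34.2011
radial distance = base radius + s = 16 + 34.2011 = 50.2011

50.2011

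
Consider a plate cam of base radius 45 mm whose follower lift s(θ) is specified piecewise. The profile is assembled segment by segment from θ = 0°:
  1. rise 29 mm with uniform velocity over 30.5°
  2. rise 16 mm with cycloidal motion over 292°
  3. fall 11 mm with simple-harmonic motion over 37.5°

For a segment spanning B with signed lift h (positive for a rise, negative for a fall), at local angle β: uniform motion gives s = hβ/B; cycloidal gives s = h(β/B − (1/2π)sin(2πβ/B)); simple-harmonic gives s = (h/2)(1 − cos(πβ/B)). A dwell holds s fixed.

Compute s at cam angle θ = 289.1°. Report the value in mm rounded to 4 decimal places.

seg 1 [0°–30.5°] uniform, h=29: full span → s += 29 → s = 29.0000
seg 2 [30.5°–322.5°] cycloidal, h=16: θ=289.1° here. β=258.6, B=292. 16·(0.8856 − sin(2π·0.8856)/(2π)) = 15.8465 → s = 44.8465

44.8465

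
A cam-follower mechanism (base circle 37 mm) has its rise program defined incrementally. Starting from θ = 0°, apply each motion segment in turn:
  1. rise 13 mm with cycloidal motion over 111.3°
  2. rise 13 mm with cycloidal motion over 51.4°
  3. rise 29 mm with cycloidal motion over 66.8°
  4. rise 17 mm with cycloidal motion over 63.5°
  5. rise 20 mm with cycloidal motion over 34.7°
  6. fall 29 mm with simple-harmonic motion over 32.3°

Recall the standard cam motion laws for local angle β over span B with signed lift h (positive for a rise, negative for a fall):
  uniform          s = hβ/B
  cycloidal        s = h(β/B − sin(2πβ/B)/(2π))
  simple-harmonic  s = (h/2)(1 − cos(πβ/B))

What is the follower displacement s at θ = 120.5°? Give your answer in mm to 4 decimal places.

seg 1 [0°–111.3°] cycloidal, h=13: full span → s += 13 → s = 13.0000
seg 2 [111.3°–162.7°] cycloidal, h=13: θ=120.5° here. β=9.2, B=51.4. 13·(0.1790 − sin(2π·0.1790)/(2π)) = 0.4604 → s = 13.4604

13.4604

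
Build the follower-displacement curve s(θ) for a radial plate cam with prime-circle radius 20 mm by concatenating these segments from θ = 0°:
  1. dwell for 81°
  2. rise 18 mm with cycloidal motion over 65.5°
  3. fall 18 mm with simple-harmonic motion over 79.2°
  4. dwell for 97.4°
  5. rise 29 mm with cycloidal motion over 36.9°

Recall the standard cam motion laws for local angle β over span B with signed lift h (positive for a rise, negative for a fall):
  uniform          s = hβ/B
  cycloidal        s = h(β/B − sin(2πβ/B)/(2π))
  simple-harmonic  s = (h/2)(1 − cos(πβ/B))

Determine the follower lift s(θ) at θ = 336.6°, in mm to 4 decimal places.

seg 1 [0°–81°] dwell: s stays 0.0000
seg 2 [81°–146.5°] cycloidal, h=18: full span → s += 18 → s = 18.0000
seg 3 [146.5°–225.7°] simple-harmonic, h=-18: full span → s += -18 → s = 0.0000
seg 4 [225.7°–323.1°] dwell: s stays 0.0000
seg 5 [323.1°–360°] cycloidal, h=29: θ=336.6° here. β=13.5, B=36.9. 29·(0.3659 − sin(2π·0.3659)/(2π)) = 7.1640 → s = 7.1640

7.1640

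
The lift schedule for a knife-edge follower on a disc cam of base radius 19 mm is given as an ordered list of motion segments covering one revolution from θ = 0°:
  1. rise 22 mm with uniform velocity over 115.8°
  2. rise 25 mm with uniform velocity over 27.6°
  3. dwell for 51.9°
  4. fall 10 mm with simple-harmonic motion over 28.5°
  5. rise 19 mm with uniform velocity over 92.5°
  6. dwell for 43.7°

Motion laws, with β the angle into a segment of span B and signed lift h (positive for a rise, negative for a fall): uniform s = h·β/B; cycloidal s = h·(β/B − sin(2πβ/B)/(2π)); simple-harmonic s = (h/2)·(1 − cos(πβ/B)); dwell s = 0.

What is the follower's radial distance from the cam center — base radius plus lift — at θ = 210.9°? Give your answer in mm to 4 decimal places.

seg 1 [0°–115.8°] uniform, h=22: full span → s += 22 → s = 22.0000
seg 2 [115.8°–143.4°] uniform, h=25: full span → s += 25 → s = 47.0000
seg 3 [143.4°–195.3°] dwell: s stays 47.0000
seg 4 [195.3°–223.8°] simple-harmonic, h=-10: θ=210.9° here. β=15.6, B=28.5. -10/2·(1 − cos(π·0.5474)) = -5.7413 → s = 41.2587
radial distance = base radius + s = 19 + 41.2587 = 60.2587

60.2587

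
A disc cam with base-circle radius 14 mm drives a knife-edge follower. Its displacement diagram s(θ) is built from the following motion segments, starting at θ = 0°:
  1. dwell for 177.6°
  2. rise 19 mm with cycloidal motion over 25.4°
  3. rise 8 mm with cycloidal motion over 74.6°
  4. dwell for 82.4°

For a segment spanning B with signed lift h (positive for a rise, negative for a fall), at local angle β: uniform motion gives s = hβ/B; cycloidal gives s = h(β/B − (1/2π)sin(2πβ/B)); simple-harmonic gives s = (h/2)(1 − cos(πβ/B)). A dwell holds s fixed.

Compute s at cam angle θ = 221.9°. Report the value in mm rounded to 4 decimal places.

seg 1 [0°–177.6°] dwell: s stays 0.0000
seg 2 [177.6°–203°] cycloidal, h=19: full span → s += 19 → s = 19.0000
seg 3 [203°–277.6°] cycloidal, h=8: θ=221.9° here. β=18.9, B=74.6. 8·(0.2534 − sin(2π·0.2534)/(2π)) = 0.7539 → s = 19.7539

19.7539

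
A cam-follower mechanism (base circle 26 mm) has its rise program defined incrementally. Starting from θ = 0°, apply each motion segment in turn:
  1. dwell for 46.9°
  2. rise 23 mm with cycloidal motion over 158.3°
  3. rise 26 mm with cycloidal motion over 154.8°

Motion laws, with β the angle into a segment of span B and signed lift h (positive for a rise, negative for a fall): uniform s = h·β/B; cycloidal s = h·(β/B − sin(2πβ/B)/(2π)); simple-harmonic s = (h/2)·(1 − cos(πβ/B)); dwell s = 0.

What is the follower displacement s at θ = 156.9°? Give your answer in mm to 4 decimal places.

seg 1 [0°–46.9°] dwell: s stays 0.0000
seg 2 [46.9°–205.2°] cycloidal, h=23: θ=156.9° here. β=110, B=158.3. 23·(0.6949 − sin(2π·0.6949)/(2π)) = 19.4256 → s = 19.4256

19.4256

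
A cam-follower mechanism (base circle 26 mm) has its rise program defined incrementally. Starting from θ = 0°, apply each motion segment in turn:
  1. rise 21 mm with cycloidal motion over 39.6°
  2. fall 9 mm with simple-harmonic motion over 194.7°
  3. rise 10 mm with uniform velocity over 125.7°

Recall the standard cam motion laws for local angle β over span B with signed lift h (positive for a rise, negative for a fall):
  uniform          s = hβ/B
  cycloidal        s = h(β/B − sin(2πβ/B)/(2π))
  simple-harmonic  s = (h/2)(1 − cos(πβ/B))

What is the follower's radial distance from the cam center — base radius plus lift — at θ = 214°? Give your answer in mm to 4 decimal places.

seg 1 [0°–39.6°] cycloidal, h=21: full span → s += 21 → s = 21.0000
seg 2 [39.6°–234.3°] simple-harmonic, h=-9: θ=214° here. β=174.4, B=194.7. -9/2·(1 − cos(π·0.8957)) = -8.7607 → s = 12.2393
radial distance = base radius + s = 26 + 12.2393 = 38.2393

38.2393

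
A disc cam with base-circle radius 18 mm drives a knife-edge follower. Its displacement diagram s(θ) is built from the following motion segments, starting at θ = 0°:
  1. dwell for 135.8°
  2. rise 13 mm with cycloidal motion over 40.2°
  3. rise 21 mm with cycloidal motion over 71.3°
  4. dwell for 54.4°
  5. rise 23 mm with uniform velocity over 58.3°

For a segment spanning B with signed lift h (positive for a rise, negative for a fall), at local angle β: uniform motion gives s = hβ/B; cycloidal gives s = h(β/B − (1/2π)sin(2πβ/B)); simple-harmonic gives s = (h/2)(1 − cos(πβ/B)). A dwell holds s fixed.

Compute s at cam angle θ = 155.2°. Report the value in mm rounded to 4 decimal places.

seg 1 [0°–135.8°] dwell: s stays 0.0000
seg 2 [135.8°–176°] cycloidal, h=13: θ=155.2° here. β=19.4, B=40.2. 13·(0.4826 − sin(2π·0.4826)/(2π)) = 6.0477 → s = 6.0477

6.0477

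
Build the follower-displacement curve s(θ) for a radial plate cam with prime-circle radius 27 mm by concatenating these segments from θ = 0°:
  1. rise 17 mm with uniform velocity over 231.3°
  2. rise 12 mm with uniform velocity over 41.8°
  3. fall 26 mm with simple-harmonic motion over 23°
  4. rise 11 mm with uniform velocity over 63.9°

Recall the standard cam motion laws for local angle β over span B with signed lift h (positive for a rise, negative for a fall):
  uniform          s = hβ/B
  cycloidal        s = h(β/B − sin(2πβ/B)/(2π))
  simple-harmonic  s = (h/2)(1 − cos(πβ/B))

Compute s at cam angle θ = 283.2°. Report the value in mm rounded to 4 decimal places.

seg 1 [0°–231.3°] uniform, h=17: full span → s += 17 → s = 17.0000
seg 2 [231.3°–273.1°] uniform, h=12: full span → s += 12 → s = 29.0000
seg 3 [273.1°–296.1°] simple-harmonic, h=-26: θ=283.2° here. β=10.1, B=23. -26/2·(1 − cos(π·0.4391)) = -10.5292 → s = 18.4708

18.4708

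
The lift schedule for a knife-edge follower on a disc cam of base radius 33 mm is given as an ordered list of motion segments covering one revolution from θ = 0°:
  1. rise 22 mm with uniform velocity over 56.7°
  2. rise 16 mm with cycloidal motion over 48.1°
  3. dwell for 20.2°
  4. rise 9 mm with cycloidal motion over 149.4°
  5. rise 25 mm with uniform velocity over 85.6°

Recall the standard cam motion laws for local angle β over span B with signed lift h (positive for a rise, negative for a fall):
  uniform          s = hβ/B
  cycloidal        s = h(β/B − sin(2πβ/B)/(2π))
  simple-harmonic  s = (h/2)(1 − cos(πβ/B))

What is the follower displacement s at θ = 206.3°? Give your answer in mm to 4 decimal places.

seg 1 [0°–56.7°] uniform, h=22: full span → s += 22 → s = 22.0000
seg 2 [56.7°–104.8°] cycloidal, h=16: full span → s += 16 → s = 38.0000
seg 3 [104.8°–125°] dwell: s stays 38.0000
seg 4 [125°–274.4°] cycloidal, h=9: θ=206.3° here. β=81.3, B=149.4. 9·(0.5442 − sin(2π·0.5442)/(2π)) = 5.2901 → s = 43.2901

43.2901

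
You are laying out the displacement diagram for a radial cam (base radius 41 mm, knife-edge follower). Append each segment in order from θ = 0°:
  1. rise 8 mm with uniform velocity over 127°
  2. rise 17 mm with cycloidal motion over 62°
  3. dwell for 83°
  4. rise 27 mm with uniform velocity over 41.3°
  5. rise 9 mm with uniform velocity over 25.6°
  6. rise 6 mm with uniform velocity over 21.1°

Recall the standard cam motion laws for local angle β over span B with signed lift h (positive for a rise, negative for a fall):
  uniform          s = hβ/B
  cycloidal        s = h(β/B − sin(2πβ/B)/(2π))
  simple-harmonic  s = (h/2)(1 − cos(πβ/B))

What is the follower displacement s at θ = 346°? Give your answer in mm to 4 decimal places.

seg 1 [0°–127°] uniform, h=8: full span → s += 8 → s = 8.0000
seg 2 [127°–189°] cycloidal, h=17: full span → s += 17 → s = 25.0000
seg 3 [189°–272°] dwell: s stays 25.0000
seg 4 [272°–313.3°] uniform, h=27: full span → s += 27 → s = 52.0000
seg 5 [313.3°–338.9°] uniform, h=9: full span → s += 9 → s = 61.0000
seg 6 [338.9°–360°] uniform, h=6: θ=346° here. β=7.1, B=21.1. 6·7.1/21.1 = 2.0190 → s = 63.0190

63.0190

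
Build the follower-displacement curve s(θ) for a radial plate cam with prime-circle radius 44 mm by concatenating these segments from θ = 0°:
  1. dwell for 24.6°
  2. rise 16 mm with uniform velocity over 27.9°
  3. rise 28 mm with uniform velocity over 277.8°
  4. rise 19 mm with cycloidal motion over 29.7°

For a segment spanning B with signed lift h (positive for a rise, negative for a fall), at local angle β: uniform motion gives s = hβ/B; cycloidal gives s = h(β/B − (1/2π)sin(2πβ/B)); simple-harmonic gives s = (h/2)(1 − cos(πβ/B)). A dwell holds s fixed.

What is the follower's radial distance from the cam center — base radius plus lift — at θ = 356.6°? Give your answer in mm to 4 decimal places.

seg 1 [0°–24.6°] dwell: s stays 0.0000
seg 2 [24.6°–52.5°] uniform, h=16: full span → s += 16 → s = 16.0000
seg 3 [52.5°–330.3°] uniform, h=28: full span → s += 28 → s = 44.0000
seg 4 [330.3°–360°] cycloidal, h=19: θ=356.6° here. β=26.3, B=29.7. 19·(0.8855 − sin(2π·0.8855)/(2π)) = 18.8172 → s = 62.8172
radial distance = base radius + s = 44 + 62.8172 = 106.8172

106.8172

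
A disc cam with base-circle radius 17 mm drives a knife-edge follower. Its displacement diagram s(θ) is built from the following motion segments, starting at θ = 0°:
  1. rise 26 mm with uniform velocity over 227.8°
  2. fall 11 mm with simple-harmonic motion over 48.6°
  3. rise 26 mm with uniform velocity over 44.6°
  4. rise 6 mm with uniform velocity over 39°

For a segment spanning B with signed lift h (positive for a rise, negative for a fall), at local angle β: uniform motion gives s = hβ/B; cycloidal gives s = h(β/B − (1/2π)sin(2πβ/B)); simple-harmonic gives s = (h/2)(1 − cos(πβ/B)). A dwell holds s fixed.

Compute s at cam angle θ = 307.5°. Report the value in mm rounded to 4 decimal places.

seg 1 [0°–227.8°] uniform, h=26: full span → s += 26 → s = 26.0000
seg 2 [227.8°–276.4°] simple-harmonic, h=-11: full span → s += -11 → s = 15.0000
seg 3 [276.4°–321°] uniform, h=26: θ=307.5° here. β=31.1, B=44.6. 26·31.1/44.6 = 18.1300 → s = 33.1300

33.1300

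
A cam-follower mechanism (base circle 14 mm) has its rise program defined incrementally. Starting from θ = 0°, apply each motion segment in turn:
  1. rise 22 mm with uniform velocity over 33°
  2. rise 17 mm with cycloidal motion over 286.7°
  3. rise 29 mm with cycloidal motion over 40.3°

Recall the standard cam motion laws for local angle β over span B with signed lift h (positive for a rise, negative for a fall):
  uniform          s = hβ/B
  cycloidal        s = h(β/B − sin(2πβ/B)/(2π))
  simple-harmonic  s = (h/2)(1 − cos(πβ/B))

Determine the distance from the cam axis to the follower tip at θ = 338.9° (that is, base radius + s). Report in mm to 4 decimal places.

seg 1 [0°–33°] uniform, h=22: full span → s += 22 → s = 22.0000
seg 2 [33°–319.7°] cycloidal, h=17: full span → s += 17 → s = 39.0000
seg 3 [319.7°–360°] cycloidal, h=29: θ=338.9° here. β=19.2, B=40.3. 29·(0.4764 − sin(2π·0.4764)/(2π)) = 13.1353 → s = 52.1353
radial distance = base radius + s = 14 + 52.1353 = 66.1353

66.1353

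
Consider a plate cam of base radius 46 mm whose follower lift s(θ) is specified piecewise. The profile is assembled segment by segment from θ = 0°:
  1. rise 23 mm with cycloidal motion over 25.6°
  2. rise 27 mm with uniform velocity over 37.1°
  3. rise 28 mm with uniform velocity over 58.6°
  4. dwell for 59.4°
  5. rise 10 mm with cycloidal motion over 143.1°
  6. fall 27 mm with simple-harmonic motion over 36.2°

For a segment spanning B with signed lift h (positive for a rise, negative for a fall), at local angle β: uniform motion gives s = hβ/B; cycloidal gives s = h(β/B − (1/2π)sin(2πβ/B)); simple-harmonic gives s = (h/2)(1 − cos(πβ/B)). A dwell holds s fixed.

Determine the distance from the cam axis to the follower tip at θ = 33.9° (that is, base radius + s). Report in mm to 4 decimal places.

seg 1 [0°–25.6°] cycloidal, h=23: full span → s += 23 → s = 23.0000
seg 2 [25.6°–62.7°] uniform, h=27: θ=33.9° here. β=8.3, B=37.1. 27·8.3/37.1 = 6.0404 → s = 29.0404
radial distance = base radius + s = 46 + 29.0404 = 75.0404

75.0404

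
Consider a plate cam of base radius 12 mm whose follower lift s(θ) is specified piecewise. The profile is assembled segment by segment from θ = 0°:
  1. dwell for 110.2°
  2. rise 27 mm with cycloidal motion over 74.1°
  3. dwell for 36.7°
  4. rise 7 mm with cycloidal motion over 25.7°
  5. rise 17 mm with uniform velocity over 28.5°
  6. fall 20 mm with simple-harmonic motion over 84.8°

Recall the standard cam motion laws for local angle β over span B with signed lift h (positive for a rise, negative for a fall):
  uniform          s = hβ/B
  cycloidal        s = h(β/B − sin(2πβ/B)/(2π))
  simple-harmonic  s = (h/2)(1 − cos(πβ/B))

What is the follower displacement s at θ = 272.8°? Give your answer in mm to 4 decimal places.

seg 1 [0°–110.2°] dwell: s stays 0.0000
seg 2 [110.2°–184.3°] cycloidal, h=27: full span → s += 27 → s = 27.0000
seg 3 [184.3°–221°] dwell: s stays 27.0000
seg 4 [221°–246.7°] cycloidal, h=7: full span → s += 7 → s = 34.0000
seg 5 [246.7°–275.2°] uniform, h=17: θ=272.8° here. β=26.1, B=28.5. 17·26.1/28.5 = 15.5684 → s = 49.5684

49.5684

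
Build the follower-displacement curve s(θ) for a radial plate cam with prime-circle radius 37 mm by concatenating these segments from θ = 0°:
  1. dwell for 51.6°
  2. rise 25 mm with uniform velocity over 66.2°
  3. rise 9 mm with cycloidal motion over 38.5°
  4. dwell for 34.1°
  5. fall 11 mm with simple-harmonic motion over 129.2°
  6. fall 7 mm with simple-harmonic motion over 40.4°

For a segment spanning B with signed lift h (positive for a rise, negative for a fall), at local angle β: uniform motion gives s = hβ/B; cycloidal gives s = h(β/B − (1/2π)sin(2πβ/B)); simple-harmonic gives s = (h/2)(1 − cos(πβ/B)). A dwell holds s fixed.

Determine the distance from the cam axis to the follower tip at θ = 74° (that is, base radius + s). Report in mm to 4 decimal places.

seg 1 [0°–51.6°] dwell: s stays 0.0000
seg 2 [51.6°–117.8°] uniform, h=25: θ=74° here. β=22.4, B=66.2. 25·22.4/66.2 = 8.4592 → s = 8.4592
radial distance = base radius + s = 37 + 8.4592 = 45.4592

45.4592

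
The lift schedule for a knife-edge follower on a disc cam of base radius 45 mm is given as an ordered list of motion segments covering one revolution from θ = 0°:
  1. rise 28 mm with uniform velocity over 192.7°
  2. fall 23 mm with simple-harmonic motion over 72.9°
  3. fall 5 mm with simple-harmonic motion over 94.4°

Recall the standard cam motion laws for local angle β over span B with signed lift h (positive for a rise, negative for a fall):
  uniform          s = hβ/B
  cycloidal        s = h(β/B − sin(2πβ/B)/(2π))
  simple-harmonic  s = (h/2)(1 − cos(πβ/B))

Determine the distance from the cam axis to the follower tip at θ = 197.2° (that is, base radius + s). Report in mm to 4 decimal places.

seg 1 [0°–192.7°] uniform, h=28: full span → s += 28 → s = 28.0000
seg 2 [192.7°–265.6°] simple-harmonic, h=-23: θ=197.2° here. β=4.5, B=72.9. -23/2·(1 − cos(π·0.0617)) = -0.2156 → s = 27.7844
radial distance = base radius + s = 45 + 27.7844 = 72.7844

72.7844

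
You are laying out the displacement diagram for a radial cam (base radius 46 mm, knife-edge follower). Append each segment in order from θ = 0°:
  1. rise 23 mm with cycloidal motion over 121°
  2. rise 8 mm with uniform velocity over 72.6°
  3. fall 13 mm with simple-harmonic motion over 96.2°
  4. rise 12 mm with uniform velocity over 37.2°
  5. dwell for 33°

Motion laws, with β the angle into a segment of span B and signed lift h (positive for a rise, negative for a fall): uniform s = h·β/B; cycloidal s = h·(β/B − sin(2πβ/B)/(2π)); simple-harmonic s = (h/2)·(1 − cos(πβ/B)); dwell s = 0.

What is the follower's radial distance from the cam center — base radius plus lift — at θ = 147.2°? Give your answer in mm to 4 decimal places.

seg 1 [0°–121°] cycloidal, h=23: full span → s += 23 → s = 23.0000
seg 2 [121°–193.6°] uniform, h=8: θ=147.2° here. β=26.2, B=72.6. 8·26.2/72.6 = 2.8871 → s = 25.8871
radial distance = base radius + s = 46 + 25.8871 = 71.8871

71.8871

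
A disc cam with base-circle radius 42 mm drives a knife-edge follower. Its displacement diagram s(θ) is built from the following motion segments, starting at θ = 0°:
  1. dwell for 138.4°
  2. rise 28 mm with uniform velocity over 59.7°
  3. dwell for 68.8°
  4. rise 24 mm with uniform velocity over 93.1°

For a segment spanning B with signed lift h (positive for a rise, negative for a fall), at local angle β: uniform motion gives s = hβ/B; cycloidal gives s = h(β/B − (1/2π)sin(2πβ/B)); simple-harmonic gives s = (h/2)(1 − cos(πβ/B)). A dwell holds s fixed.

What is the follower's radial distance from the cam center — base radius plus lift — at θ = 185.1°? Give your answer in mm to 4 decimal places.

seg 1 [0°–138.4°] dwell: s stays 0.0000
seg 2 [138.4°–198.1°] uniform, h=28: θ=185.1° here. β=46.7, B=59.7. 28·46.7/59.7 = 21.9028 → s = 21.9028
radial distance = base radius + s = 42 + 21.9028 = 63.9028

63.9028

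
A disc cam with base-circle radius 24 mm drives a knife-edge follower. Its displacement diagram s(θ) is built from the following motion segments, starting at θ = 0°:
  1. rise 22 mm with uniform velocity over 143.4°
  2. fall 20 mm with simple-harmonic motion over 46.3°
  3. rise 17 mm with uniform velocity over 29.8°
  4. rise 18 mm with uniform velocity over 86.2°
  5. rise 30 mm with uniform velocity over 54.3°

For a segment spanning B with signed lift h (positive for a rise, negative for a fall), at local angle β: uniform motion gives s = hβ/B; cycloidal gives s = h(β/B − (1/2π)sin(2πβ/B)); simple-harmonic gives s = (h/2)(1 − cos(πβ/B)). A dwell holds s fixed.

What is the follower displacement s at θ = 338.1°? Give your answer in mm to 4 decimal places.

seg 1 [0°–143.4°] uniform, h=22: full span → s += 22 → s = 22.0000
seg 2 [143.4°–189.7°] simple-harmonic, h=-20: full span → s += -20 → s = 2.0000
seg 3 [189.7°–219.5°] uniform, h=17: full span → s += 17 → s = 19.0000
seg 4 [219.5°–305.7°] uniform, h=18: full span → s += 18 → s = 37.0000
seg 5 [305.7°–360°] uniform, h=30: θ=338.1° here. β=32.4, B=54.3. 30·32.4/54.3 = 17.9006 → s = 54.9006

54.9006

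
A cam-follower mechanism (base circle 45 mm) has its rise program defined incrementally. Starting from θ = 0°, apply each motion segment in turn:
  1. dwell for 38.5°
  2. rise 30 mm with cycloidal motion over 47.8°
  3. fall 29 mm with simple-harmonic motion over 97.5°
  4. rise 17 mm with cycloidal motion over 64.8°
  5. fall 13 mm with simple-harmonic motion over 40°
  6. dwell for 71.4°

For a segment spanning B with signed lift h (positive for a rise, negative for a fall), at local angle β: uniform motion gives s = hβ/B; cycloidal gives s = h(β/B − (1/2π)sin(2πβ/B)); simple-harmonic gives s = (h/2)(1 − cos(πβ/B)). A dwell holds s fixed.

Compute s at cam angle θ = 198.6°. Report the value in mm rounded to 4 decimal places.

seg 1 [0°–38.5°] dwell: s stays 0.0000
seg 2 [38.5°–86.3°] cycloidal, h=30: full span → s += 30 → s = 30.0000
seg 3 [86.3°–183.8°] simple-harmonic, h=-29: full span → s += -29 → s = 1.0000
seg 4 [183.8°–248.6°] cycloidal, h=17: θ=198.6° here. β=14.8, B=64.8. 17·(0.2284 − sin(2π·0.2284)/(2π)) = 1.2020 → s = 2.2020

2.2020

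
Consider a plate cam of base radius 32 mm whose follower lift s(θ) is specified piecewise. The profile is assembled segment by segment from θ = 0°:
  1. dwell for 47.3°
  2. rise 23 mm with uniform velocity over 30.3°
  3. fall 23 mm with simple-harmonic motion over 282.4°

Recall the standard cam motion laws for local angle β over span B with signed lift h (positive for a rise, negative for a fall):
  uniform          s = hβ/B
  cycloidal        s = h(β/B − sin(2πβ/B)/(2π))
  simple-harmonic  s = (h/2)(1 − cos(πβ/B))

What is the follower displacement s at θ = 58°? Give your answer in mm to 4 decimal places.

seg 1 [0°–47.3°] dwell: s stays 0.0000
seg 2 [47.3°–77.6°] uniform, h=23: θ=58° here. β=10.7, B=30.3. 23·10.7/30.3 = 8.1221 → s = 8.1221

8.1221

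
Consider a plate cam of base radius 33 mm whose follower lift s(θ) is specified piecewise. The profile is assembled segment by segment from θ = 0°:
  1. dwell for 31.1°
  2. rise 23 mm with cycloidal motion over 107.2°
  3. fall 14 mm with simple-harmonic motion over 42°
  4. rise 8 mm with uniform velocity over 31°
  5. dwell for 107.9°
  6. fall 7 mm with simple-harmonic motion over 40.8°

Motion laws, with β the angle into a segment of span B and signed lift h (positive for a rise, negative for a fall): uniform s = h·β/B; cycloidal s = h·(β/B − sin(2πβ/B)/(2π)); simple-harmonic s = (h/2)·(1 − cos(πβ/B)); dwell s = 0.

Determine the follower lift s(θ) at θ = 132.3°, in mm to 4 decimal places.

seg 1 [0°–31.1°] dwell: s stays 0.0000
seg 2 [31.1°–138.3°] cycloidal, h=23: θ=132.3° here. β=101.2, B=107.2. 23·(0.9440 − sin(2π·0.9440)/(2π)) = 22.9736 → s = 22.9736

22.9736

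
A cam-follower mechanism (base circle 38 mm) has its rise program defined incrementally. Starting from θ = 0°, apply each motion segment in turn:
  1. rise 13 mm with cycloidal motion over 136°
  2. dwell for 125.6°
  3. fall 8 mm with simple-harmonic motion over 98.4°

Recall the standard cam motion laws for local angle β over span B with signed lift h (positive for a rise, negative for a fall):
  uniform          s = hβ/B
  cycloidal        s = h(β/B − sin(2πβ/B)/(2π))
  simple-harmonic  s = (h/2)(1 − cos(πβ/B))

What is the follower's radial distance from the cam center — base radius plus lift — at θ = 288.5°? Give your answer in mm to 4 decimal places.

seg 1 [0°–136°] cycloidal, h=13: full span → s += 13 → s = 13.0000
seg 2 [136°–261.6°] dwell: s stays 13.0000
seg 3 [261.6°–360°] simple-harmonic, h=-8: θ=288.5° here. β=26.9, B=98.4. -8/2·(1 − cos(π·0.2734)) = -1.3867 → s = 11.6133
radial distance = base radius + s = 38 + 11.6133 = 49.6133

49.6133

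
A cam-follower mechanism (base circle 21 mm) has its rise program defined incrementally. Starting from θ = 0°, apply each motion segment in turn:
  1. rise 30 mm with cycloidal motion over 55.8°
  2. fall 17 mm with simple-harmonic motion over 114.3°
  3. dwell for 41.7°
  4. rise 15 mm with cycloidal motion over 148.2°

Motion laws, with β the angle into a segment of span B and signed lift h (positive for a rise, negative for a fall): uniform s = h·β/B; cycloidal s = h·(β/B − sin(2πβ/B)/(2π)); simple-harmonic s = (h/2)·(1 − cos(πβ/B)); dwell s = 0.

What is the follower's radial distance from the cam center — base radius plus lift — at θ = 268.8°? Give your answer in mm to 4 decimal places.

seg 1 [0°–55.8°] cycloidal, h=30: full span → s += 30 → s = 30.0000
seg 2 [55.8°–170.1°] simple-harmonic, h=-17: full span → s += -17 → s = 13.0000
seg 3 [170.1°–211.8°] dwell: s stays 13.0000
seg 4 [211.8°–360°] cycloidal, h=15: θ=268.8° here. β=57, B=148.2. 15·(0.3846 − sin(2π·0.3846)/(2π)) = 4.1861 → s = 17.1861
radial distance = base radius + s = 21 + 17.1861 = 38.1861

38.1861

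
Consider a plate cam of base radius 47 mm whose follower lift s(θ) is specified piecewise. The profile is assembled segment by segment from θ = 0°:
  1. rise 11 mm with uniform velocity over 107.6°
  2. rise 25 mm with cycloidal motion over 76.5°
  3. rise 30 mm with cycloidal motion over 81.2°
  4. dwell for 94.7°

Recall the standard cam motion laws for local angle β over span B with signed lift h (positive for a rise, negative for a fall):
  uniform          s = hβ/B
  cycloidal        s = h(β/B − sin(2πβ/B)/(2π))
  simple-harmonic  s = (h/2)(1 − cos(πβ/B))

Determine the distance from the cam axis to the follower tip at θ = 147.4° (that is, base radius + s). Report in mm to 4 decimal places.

seg 1 [0°–107.6°] uniform, h=11: full span → s += 11 → s = 11.0000
seg 2 [107.6°–184.1°] cycloidal, h=25: θ=147.4° here. β=39.8, B=76.5. 25·(0.5203 − sin(2π·0.5203)/(2π)) = 13.5117 → s = 24.5117
radial distance = base radius + s = 47 + 24.5117 = 71.5117

71.5117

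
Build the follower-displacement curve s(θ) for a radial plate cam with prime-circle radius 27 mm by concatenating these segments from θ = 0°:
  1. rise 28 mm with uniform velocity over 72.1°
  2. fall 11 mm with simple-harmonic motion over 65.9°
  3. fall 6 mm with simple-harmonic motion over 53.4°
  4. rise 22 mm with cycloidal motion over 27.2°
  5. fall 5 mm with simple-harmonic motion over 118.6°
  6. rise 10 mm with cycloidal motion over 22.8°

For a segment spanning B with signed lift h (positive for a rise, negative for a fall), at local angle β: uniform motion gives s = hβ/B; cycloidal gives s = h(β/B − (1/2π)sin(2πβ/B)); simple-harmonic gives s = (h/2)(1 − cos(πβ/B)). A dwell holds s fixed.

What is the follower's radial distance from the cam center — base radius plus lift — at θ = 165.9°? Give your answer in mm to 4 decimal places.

seg 1 [0°–72.1°] uniform, h=28: full span → s += 28 → s = 28.0000
seg 2 [72.1°–138°] simple-harmonic, h=-11: full span → s += -11 → s = 17.0000
seg 3 [138°–191.4°] simple-harmonic, h=-6: θ=165.9° here. β=27.9, B=53.4. -6/2·(1 − cos(π·0.5225)) = -3.2116 → s = 13.7884
radial distance = base radius + s = 27 + 13.7884 = 40.7884

40.7884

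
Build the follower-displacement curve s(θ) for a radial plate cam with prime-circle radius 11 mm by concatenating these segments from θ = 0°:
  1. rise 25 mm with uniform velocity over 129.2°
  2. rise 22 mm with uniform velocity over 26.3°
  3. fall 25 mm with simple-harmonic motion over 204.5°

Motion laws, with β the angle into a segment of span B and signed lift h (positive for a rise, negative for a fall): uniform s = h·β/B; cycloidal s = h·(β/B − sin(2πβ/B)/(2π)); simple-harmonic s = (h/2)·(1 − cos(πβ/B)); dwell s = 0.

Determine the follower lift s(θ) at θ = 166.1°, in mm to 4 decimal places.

seg 1 [0°–129.2°] uniform, h=25: full span → s += 25 → s = 25.0000
seg 2 [129.2°–155.5°] uniform, h=22: full span → s += 22 → s = 47.0000
seg 3 [155.5°–360°] simple-harmonic, h=-25: θ=166.1° here. β=10.6, B=204.5. -25/2·(1 − cos(π·0.0518)) = -0.1654 → s = 46.8346

46.8346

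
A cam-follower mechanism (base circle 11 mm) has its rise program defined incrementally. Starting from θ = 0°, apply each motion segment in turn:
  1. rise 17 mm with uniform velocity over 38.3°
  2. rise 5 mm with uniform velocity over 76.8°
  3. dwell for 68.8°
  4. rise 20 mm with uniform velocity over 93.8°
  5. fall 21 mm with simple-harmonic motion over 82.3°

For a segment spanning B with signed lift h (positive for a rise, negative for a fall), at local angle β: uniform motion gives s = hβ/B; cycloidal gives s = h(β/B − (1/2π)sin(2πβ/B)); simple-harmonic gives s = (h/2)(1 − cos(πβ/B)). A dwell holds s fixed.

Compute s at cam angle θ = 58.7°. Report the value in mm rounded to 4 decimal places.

seg 1 [0°–38.3°] uniform, h=17: full span → s += 17 → s = 17.0000
seg 2 [38.3°–115.1°] uniform, h=5: θ=58.7° here. β=20.4, B=76.8. 5·20.4/76.8 = 1.3281 → s = 18.3281

18.3281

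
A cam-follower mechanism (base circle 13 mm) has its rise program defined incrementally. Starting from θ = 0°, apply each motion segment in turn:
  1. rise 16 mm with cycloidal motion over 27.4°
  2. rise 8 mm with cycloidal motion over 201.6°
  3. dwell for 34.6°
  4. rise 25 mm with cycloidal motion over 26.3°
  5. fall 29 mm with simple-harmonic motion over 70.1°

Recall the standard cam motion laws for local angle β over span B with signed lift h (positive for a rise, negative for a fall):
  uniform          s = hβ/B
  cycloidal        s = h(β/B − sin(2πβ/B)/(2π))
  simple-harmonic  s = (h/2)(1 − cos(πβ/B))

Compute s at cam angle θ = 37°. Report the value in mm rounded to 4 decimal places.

seg 1 [0°–27.4°] cycloidal, h=16: full span → s += 16 → s = 16.0000
seg 2 [27.4°–229°] cycloidal, h=8: θ=37° here. β=9.6, B=201.6. 8·(0.0476 − sin(2π·0.0476)/(2π)) = 0.0057 → s = 16.0057

16.0057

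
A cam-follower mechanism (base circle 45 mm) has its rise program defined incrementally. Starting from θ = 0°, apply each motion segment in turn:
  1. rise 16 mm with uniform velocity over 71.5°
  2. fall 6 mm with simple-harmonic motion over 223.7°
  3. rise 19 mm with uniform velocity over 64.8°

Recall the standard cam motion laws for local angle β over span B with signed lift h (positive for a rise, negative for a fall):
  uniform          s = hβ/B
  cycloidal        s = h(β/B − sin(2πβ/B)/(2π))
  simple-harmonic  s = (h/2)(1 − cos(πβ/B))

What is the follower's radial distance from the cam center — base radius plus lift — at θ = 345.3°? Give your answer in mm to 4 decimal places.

seg 1 [0°–71.5°] uniform, h=16: full span → s += 16 → s = 16.0000
seg 2 [71.5°–295.2°] simple-harmonic, h=-6: full span → s += -6 → s = 10.0000
seg 3 [295.2°–360°] uniform, h=19: θ=345.3° here. β=50.1, B=64.8. 19·50.1/64.8 = 14.6898 → s = 24.6898
radial distance = base radius + s = 45 + 24.6898 = 69.6898

69.6898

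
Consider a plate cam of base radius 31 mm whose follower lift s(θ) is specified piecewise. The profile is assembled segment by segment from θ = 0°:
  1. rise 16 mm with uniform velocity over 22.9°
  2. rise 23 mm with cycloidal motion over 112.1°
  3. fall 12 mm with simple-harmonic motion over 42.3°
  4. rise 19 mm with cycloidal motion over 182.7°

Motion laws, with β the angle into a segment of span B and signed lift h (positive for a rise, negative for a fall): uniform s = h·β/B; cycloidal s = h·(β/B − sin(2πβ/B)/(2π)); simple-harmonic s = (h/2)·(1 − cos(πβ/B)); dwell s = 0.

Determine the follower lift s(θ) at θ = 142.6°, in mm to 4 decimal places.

seg 1 [0°–22.9°] uniform, h=16: full span → s += 16 → s = 16.0000
seg 2 [22.9°–135°] cycloidal, h=23: full span → s += 23 → s = 39.0000
seg 3 [135°–177.3°] simple-harmonic, h=-12: θ=142.6° here. β=7.6, B=42.3. -12/2·(1 − cos(π·0.1797)) = -0.9307 → s = 38.0693

38.0693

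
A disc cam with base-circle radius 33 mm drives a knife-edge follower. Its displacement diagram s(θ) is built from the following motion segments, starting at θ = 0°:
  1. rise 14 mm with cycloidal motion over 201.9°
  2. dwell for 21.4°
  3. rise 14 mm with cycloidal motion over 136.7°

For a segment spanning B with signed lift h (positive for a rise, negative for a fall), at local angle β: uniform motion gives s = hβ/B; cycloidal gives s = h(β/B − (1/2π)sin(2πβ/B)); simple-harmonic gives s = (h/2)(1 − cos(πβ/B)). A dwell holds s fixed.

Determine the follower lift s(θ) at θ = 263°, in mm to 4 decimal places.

seg 1 [0°–201.9°] cycloidal, h=14: full span → s += 14 → s = 14.0000
seg 2 [201.9°–223.3°] dwell: s stays 14.0000
seg 3 [223.3°–360°] cycloidal, h=14: θ=263° here. β=39.7, B=136.7. 14·(0.2904 − sin(2π·0.2904)/(2π)) = 1.9091 → s = 15.9091

15.9091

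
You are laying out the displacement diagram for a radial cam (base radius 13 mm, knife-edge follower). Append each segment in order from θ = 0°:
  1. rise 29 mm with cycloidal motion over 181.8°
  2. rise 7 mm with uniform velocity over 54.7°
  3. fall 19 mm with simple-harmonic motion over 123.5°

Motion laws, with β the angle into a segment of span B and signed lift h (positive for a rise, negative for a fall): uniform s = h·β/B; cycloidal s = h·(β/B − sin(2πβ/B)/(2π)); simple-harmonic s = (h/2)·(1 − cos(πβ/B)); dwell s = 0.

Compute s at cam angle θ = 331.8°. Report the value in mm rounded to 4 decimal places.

seg 1 [0°–181.8°] cycloidal, h=29: full span → s += 29 → s = 29.0000
seg 2 [181.8°–236.5°] uniform, h=7: full span → s += 7 → s = 36.0000
seg 3 [236.5°–360°] simple-harmonic, h=-19: θ=331.8° here. β=95.3, B=123.5. -19/2·(1 − cos(π·0.7717)) = -16.6587 → s = 19.3413

19.3413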